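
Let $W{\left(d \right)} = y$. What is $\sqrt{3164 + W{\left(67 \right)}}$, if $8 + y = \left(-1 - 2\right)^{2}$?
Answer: $\sqrt{3165} \approx 56.258$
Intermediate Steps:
$y = 1$ ($y = -8 + \left(-1 - 2\right)^{2} = -8 + \left(-3\right)^{2} = -8 + 9 = 1$)
$W{\left(d \right)} = 1$
$\sqrt{3164 + W{\left(67 \right)}} = \sqrt{3164 + 1} = \sqrt{3165}$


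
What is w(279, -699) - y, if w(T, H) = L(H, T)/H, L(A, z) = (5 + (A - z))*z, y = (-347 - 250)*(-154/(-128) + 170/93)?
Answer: 1016037223/462272 ≈ 2197.9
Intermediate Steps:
y = -3590159/1984 (y = -597*(-154*(-1/128) + 170*(1/93)) = -597*(77/64 + 170/93) = -597*18041/5952 = -3590159/1984 ≈ -1809.6)
L(A, z) = z*(5 + A - z) (L(A, z) = (5 + A - z)*z = z*(5 + A - z))
w(T, H) = T*(5 + H - T)/H (w(T, H) = (T*(5 + H - T))/H = T*(5 + H - T)/H)
w(279, -699) - y = 279*(5 - 699 - 1*279)/(-699) - 1*(-3590159/1984) = 279*(-1/699)*(5 - 699 - 279) + 3590159/1984 = 279*(-1/699)*(-973) + 3590159/1984 = 90489/233 + 3590159/1984 = 1016037223/462272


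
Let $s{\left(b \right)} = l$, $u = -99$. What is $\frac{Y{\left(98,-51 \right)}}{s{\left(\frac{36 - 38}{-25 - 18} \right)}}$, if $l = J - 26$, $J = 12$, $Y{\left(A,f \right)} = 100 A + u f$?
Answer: $- \frac{14849}{14} \approx -1060.6$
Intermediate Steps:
$Y{\left(A,f \right)} = - 99 f + 100 A$ ($Y{\left(A,f \right)} = 100 A - 99 f = - 99 f + 100 A$)
$l = -14$ ($l = 12 - 26 = -14$)
$s{\left(b \right)} = -14$
$\frac{Y{\left(98,-51 \right)}}{s{\left(\frac{36 - 38}{-25 - 18} \right)}} = \frac{\left(-99\right) \left(-51\right) + 100 \cdot 98}{-14} = \left(5049 + 9800\right) \left(- \frac{1}{14}\right) = 14849 \left(- \frac{1}{14}\right) = - \frac{14849}{14}$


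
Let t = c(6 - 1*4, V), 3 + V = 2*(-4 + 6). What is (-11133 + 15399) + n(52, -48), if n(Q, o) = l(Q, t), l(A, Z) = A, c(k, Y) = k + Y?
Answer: 4318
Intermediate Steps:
V = 1 (V = -3 + 2*(-4 + 6) = -3 + 2*2 = -3 + 4 = 1)
c(k, Y) = Y + k
t = 3 (t = 1 + (6 - 1*4) = 1 + (6 - 4) = 1 + 2 = 3)
n(Q, o) = Q
(-11133 + 15399) + n(52, -48) = (-11133 + 15399) + 52 = 4266 + 52 = 4318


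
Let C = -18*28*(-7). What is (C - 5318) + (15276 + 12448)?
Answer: 25934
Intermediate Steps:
C = 3528 (C = -504*(-7) = 3528)
(C - 5318) + (15276 + 12448) = (3528 - 5318) + (15276 + 12448) = -1790 + 27724 = 25934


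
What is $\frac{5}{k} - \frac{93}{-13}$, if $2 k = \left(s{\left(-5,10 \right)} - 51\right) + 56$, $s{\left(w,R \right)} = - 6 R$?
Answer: $\frac{997}{143} \approx 6.972$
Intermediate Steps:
$k = - \frac{55}{2}$ ($k = \frac{\left(\left(-6\right) 10 - 51\right) + 56}{2} = \frac{\left(-60 - 51\right) + 56}{2} = \frac{-111 + 56}{2} = \frac{1}{2} \left(-55\right) = - \frac{55}{2} \approx -27.5$)
$\frac{5}{k} - \frac{93}{-13} = \frac{5}{- \frac{55}{2}} - \frac{93}{-13} = 5 \left(- \frac{2}{55}\right) - - \frac{93}{13} = - \frac{2}{11} + \frac{93}{13} = \frac{997}{143}$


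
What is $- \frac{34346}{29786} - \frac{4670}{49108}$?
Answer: $- \frac{456440997}{365682722} \approx -1.2482$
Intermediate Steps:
$- \frac{34346}{29786} - \frac{4670}{49108} = \left(-34346\right) \frac{1}{29786} - \frac{2335}{24554} = - \frac{17173}{14893} - \frac{2335}{24554} = - \frac{456440997}{365682722}$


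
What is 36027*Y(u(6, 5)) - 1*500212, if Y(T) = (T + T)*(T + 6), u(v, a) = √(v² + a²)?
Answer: 3895082 + 432324*√61 ≈ 7.2716e+6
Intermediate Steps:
u(v, a) = √(a² + v²)
Y(T) = 2*T*(6 + T) (Y(T) = (2*T)*(6 + T) = 2*T*(6 + T))
36027*Y(u(6, 5)) - 1*500212 = 36027*(2*√(5² + 6²)*(6 + √(5² + 6²))) - 1*500212 = 36027*(2*√(25 + 36)*(6 + √(25 + 36))) - 500212 = 36027*(2*√61*(6 + √61)) - 500212 = 72054*√61*(6 + √61) - 500212 = -500212 + 72054*√61*(6 + √61)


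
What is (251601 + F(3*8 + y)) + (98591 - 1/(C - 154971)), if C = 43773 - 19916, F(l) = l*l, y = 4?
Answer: 46017867265/131114 ≈ 3.5098e+5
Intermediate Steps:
F(l) = l**2
C = 23857
(251601 + F(3*8 + y)) + (98591 - 1/(C - 154971)) = (251601 + (3*8 + 4)**2) + (98591 - 1/(23857 - 154971)) = (251601 + (24 + 4)**2) + (98591 - 1/(-131114)) = (251601 + 28**2) + (98591 - 1*(-1/131114)) = (251601 + 784) + (98591 + 1/131114) = 252385 + 12926660375/131114 = 46017867265/131114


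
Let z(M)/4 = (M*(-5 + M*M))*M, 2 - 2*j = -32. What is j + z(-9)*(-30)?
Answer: -738703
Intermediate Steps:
j = 17 (j = 1 - ½*(-32) = 1 + 16 = 17)
z(M) = 4*M²*(-5 + M²) (z(M) = 4*((M*(-5 + M*M))*M) = 4*((M*(-5 + M²))*M) = 4*(M²*(-5 + M²)) = 4*M²*(-5 + M²))
j + z(-9)*(-30) = 17 + (4*(-9)²*(-5 + (-9)²))*(-30) = 17 + (4*81*(-5 + 81))*(-30) = 17 + (4*81*76)*(-30) = 17 + 24624*(-30) = 17 - 738720 = -738703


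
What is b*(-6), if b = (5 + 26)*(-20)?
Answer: 3720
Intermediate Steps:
b = -620 (b = 31*(-20) = -620)
b*(-6) = -620*(-6) = 3720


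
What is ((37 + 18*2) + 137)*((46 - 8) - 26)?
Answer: 2520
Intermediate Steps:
((37 + 18*2) + 137)*((46 - 8) - 26) = ((37 + 36) + 137)*(38 - 26) = (73 + 137)*12 = 210*12 = 2520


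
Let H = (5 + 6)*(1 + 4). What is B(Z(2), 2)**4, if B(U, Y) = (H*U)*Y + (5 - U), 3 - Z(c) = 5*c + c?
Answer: 907401035776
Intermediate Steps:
Z(c) = 3 - 6*c (Z(c) = 3 - (5*c + c) = 3 - 6*c)
H = 55 (H = 11*5 = 55)
B(U, Y) = 5 - U + 55*U*Y (B(U, Y) = (55*U)*Y + (5 - U) = 55*U*Y + (5 - U) = 5 - U + 55*U*Y)
B(Z(2), 2)**4 = (5 - (3 - 6*2) + 55*(3 - 6*2)*2)**4 = (5 - (3 - 12) + 55*(3 - 12)*2)**4 = (5 - 1*(-9) + 55*(-9)*2)**4 = (5 + 9 - 990)**4 = (-976)**4 = 907401035776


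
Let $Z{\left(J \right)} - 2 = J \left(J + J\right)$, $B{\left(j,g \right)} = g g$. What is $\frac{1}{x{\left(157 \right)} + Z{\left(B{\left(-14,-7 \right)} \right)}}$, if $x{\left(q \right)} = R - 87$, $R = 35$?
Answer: $\frac{1}{4752} \approx 0.00021044$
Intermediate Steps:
$B{\left(j,g \right)} = g^{2}$
$x{\left(q \right)} = -52$ ($x{\left(q \right)} = 35 - 87 = -52$)
$Z{\left(J \right)} = 2 + 2 J^{2}$ ($Z{\left(J \right)} = 2 + J \left(J + J\right) = 2 + J 2 J = 2 + 2 J^{2}$)
$\frac{1}{x{\left(157 \right)} + Z{\left(B{\left(-14,-7 \right)} \right)}} = \frac{1}{-52 + \left(2 + 2 \left(\left(-7\right)^{2}\right)^{2}\right)} = \frac{1}{-52 + \left(2 + 2 \cdot 49^{2}\right)} = \frac{1}{-52 + \left(2 + 2 \cdot 2401\right)} = \frac{1}{-52 + \left(2 + 4802\right)} = \frac{1}{-52 + 4804} = \frac{1}{4752}$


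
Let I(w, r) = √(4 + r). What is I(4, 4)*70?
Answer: 140*√2 ≈ 197.99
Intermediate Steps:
I(4, 4)*70 = √(4 + 4)*70 = √8*70 = (2*√2)*70 = 140*√2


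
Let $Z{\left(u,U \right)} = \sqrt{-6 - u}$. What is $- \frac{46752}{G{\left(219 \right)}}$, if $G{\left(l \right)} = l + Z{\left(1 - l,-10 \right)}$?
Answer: $- \frac{10238688}{47749} + \frac{93504 \sqrt{53}}{47749} \approx -200.17$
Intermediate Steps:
$G{\left(l \right)} = l + \sqrt{-7 + l}$ ($G{\left(l \right)} = l + \sqrt{-6 - \left(1 - l\right)} = l + \sqrt{-6 + \left(-1 + l\right)} = l + \sqrt{-7 + l}$)
$- \frac{46752}{G{\left(219 \right)}} = - \frac{46752}{219 + \sqrt{-7 + 219}} = - \frac{46752}{219 + \sqrt{212}} = - \frac{46752}{219 + 2 \sqrt{53}}$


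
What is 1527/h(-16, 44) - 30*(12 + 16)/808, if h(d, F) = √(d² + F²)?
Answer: -105/101 + 1527*√137/548 ≈ 31.576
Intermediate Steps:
h(d, F) = √(F² + d²)
1527/h(-16, 44) - 30*(12 + 16)/808 = 1527/(√(44² + (-16)²)) - 30*(12 + 16)/808 = 1527/(√(1936 + 256)) - 30*28*(1/808) = 1527/(√2192) - 840*1/808 = 1527/((4*√137)) - 105/101 = 1527*(√137/548) - 105/101 = 1527*√137/548 - 105/101 = -105/101 + 1527*√137/548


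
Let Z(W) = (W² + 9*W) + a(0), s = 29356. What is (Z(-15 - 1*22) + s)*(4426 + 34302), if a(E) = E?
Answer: 1177021376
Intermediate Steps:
Z(W) = W² + 9*W (Z(W) = (W² + 9*W) + 0 = W² + 9*W)
(Z(-15 - 1*22) + s)*(4426 + 34302) = ((-15 - 1*22)*(9 + (-15 - 1*22)) + 29356)*(4426 + 34302) = ((-15 - 22)*(9 + (-15 - 22)) + 29356)*38728 = (-37*(9 - 37) + 29356)*38728 = (-37*(-28) + 29356)*38728 = (1036 + 29356)*38728 = 30392*38728 = 1177021376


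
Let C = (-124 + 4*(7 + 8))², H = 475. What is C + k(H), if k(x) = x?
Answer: 4571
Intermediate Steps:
C = 4096 (C = (-124 + 4*15)² = (-124 + 60)² = (-64)² = 4096)
C + k(H) = 4096 + 475 = 4571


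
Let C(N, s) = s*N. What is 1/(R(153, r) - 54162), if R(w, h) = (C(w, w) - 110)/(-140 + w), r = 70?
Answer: -13/680807 ≈ -1.9095e-5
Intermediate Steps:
C(N, s) = N*s
R(w, h) = (-110 + w**2)/(-140 + w) (R(w, h) = (w*w - 110)/(-140 + w) = (w**2 - 110)/(-140 + w) = (-110 + w**2)/(-140 + w))
1/(R(153, r) - 54162) = 1/((-110 + 153**2)/(-140 + 153) - 54162) = 1/((-110 + 23409)/13 - 54162) = 1/((1/13)*23299 - 54162) = 1/(23299/13 - 54162) = 1/(-680807/13) = -13/680807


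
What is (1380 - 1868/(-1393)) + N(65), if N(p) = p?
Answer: 2014753/1393 ≈ 1446.3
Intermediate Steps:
(1380 - 1868/(-1393)) + N(65) = (1380 - 1868/(-1393)) + 65 = (1380 - 1868*(-1)/1393) + 65 = (1380 - 1*(-1868/1393)) + 65 = (1380 + 1868/1393) + 65 = 1924208/1393 + 65 = 2014753/1393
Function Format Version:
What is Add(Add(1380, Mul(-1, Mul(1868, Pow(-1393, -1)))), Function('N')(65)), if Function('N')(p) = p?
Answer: Rational(2014753, 1393) ≈ 1446.3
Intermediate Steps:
Add(Add(1380, Mul(-1, Mul(1868, Pow(-1393, -1)))), Function('N')(65)) = Add(Add(1380, Mul(-1, Mul(1868, Pow(-1393, -1)))), 65) = Add(Add(1380, Mul(-1, Mul(1868, Rational(-1, 1393)))), 65) = Add(Add(1380, Mul(-1, Rational(-1868, 1393))), 65) = Add(Add(1380, Rational(1868, 1393)), 65) = Add(Rational(1924208, 1393), 65) = Rational(2014753, 1393)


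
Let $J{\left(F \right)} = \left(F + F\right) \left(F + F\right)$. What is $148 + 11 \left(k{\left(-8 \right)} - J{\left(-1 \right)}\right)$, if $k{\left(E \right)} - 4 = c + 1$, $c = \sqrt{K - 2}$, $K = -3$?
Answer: $159 + 11 i \sqrt{5} \approx 159.0 + 24.597 i$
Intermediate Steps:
$c = i \sqrt{5}$ ($c = \sqrt{-3 - 2} = \sqrt{-5} = i \sqrt{5} \approx 2.2361 i$)
$J{\left(F \right)} = 4 F^{2}$ ($J{\left(F \right)} = 2 F 2 F = 4 F^{2}$)
$k{\left(E \right)} = 5 + i \sqrt{5}$ ($k{\left(E \right)} = 4 + \left(i \sqrt{5} + 1\right) = 4 + \left(1 + i \sqrt{5}\right) = 5 + i \sqrt{5}$)
$148 + 11 \left(k{\left(-8 \right)} - J{\left(-1 \right)}\right) = 148 + 11 \left(\left(5 + i \sqrt{5}\right) - 4 \left(-1\right)^{2}\right) = 148 + 11 \left(\left(5 + i \sqrt{5}\right) - 4 \cdot 1\right) = 148 + 11 \left(\left(5 + i \sqrt{5}\right) - 4\right) = 148 + 11 \left(1 + i \sqrt{5}\right) = 148 + \left(11 + 11 i \sqrt{5}\right) = 159 + 11 i \sqrt{5}$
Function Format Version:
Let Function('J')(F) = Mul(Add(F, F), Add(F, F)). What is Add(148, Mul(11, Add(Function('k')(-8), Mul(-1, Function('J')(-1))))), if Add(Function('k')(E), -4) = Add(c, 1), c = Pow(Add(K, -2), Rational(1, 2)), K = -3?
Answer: Add(159, Mul(11, I, Pow(5, Rational(1, 2)))) ≈ Add(159.00, Mul(24.597, I))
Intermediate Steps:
c = Mul(I, Pow(5, Rational(1, 2))) (c = Pow(Add(-3, -2), Rational(1, 2)) = Pow(-5, Rational(1, 2)) = Mul(I, Pow(5, Rational(1, 2))) ≈ Mul(2.2361, I))
Function('J')(F) = Mul(4, Pow(F, 2)) (Function('J')(F) = Mul(Mul(2, F), Mul(2, F)) = Mul(4, Pow(F, 2)))
Function('k')(E) = Add(5, Mul(I, Pow(5, Rational(1, 2)))) (Function('k')(E) = Add(4, Add(Mul(I, Pow(5, Rational(1, 2))), 1)) = Add(4, Add(1, Mul(I, Pow(5, Rational(1, 2))))) = Add(5, Mul(I, Pow(5, Rational(1, 2)))))
Add(148, Mul(11, Add(Function('k')(-8), Mul(-1, Function('J')(-1))))) = Add(148, Mul(11, Add(Add(5, Mul(I, Pow(5, Rational(1, 2)))), Mul(-1, Mul(4, Pow(-1, 2)))))) = Add(148, Mul(11, Add(Add(5, Mul(I, Pow(5, Rational(1, 2)))), Mul(-1, Mul(4, 1))))) = Add(148, Mul(11, Add(Add(5, Mul(I, Pow(5, Rational(1, 2)))), Mul(-1, 4)))) = Add(148, Mul(11, Add(Add(5, Mul(I, Pow(5, Rational(1, 2)))), -4))) = Add(148, Mul(11, Add(1, Mul(I, Pow(5, Rational(1, 2)))))) = Add(148, Add(11, Mul(11, I, Pow(5, Rational(1, 2))))) = Add(159, Mul(11, I, Pow(5, Rational(1, 2))))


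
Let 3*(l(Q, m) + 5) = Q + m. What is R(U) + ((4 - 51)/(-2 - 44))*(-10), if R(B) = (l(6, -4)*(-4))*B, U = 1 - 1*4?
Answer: -1431/23 ≈ -62.217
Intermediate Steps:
l(Q, m) = -5 + Q/3 + m/3 (l(Q, m) = -5 + (Q + m)/3 = -5 + (Q/3 + m/3) = -5 + Q/3 + m/3)
U = -3 (U = 1 - 4 = -3)
R(B) = 52*B/3 (R(B) = ((-5 + (⅓)*6 + (⅓)*(-4))*(-4))*B = ((-5 + 2 - 4/3)*(-4))*B = (-13/3*(-4))*B = 52*B/3)
R(U) + ((4 - 51)/(-2 - 44))*(-10) = (52/3)*(-3) + ((4 - 51)/(-2 - 44))*(-10) = -52 - 47/(-46)*(-10) = -52 - 47*(-1/46)*(-10) = -52 + (47/46)*(-10) = -52 - 235/23 = -1431/23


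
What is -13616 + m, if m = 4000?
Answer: -9616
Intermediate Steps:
-13616 + m = -13616 + 4000 = -9616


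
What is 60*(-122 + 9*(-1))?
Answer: -7860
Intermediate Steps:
60*(-122 + 9*(-1)) = 60*(-122 - 9) = 60*(-131) = -7860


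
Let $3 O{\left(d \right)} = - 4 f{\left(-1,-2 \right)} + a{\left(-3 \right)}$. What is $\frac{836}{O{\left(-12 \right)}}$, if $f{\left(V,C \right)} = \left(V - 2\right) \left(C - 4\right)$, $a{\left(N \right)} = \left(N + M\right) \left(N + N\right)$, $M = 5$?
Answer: $- \frac{209}{7} \approx -29.857$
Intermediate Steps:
$a{\left(N \right)} = 2 N \left(5 + N\right)$ ($a{\left(N \right)} = \left(N + 5\right) \left(N + N\right) = \left(5 + N\right) 2 N = 2 N \left(5 + N\right)$)
$f{\left(V,C \right)} = \left(-4 + C\right) \left(-2 + V\right)$ ($f{\left(V,C \right)} = \left(-2 + V\right) \left(-4 + C\right) = \left(-4 + C\right) \left(-2 + V\right)$)
$O{\left(d \right)} = -28$ ($O{\left(d \right)} = \frac{- 4 \left(8 - -4 - -4 - -2\right) + 2 \left(-3\right) \left(5 - 3\right)}{3} = \frac{- 4 \left(8 + 4 + 4 + 2\right) + 2 \left(-3\right) 2}{3} = \frac{\left(-4\right) 18 - 12}{3} = \frac{-72 - 12}{3} = \frac{1}{3} \left(-84\right) = -28$)
$\frac{836}{O{\left(-12 \right)}} = \frac{836}{-28} = 836 \left(- \frac{1}{28}\right) = - \frac{209}{7}$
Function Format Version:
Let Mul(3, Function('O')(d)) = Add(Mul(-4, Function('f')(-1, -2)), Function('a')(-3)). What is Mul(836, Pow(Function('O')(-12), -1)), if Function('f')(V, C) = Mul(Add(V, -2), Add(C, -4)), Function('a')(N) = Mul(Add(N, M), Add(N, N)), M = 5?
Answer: Rational(-209, 7) ≈ -29.857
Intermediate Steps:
Function('a')(N) = Mul(2, N, Add(5, N)) (Function('a')(N) = Mul(Add(N, 5), Add(N, N)) = Mul(Add(5, N), Mul(2, N)) = Mul(2, N, Add(5, N)))
Function('f')(V, C) = Mul(Add(-4, C), Add(-2, V)) (Function('f')(V, C) = Mul(Add(-2, V), Add(-4, C)) = Mul(Add(-4, C), Add(-2, V)))
Function('O')(d) = -28 (Function('O')(d) = Mul(Rational(1, 3), Add(Mul(-4, Add(8, Mul(-4, -1), Mul(-2, -2), Mul(-2, -1))), Mul(2, -3, Add(5, -3)))) = Mul(Rational(1, 3), Add(Mul(-4, Add(8, 4, 4, 2)), Mul(2, -3, 2))) = Mul(Rational(1, 3), Add(Mul(-4, 18), -12)) = Mul(Rational(1, 3), Add(-72, -12)) = Mul(Rational(1, 3), -84) = -28)
Mul(836, Pow(Function('O')(-12), -1)) = Mul(836, Pow(-28, -1)) = Mul(836, Rational(-1, 28)) = Rational(-209, 7)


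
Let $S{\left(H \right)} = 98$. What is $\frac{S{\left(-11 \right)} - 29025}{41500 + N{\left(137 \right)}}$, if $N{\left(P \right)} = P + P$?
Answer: $- \frac{28927}{41774} \approx -0.69246$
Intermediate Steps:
$N{\left(P \right)} = 2 P$
$\frac{S{\left(-11 \right)} - 29025}{41500 + N{\left(137 \right)}} = \frac{98 - 29025}{41500 + 2 \cdot 137} = - \frac{28927}{41500 + 274} = - \frac{28927}{41774}$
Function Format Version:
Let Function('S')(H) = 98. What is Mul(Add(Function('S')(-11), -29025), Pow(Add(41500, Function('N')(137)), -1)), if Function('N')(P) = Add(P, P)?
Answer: Rational(-28927, 41774) ≈ -0.69246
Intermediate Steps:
Function('N')(P) = Mul(2, P)
Mul(Add(Function('S')(-11), -29025), Pow(Add(41500, Function('N')(137)), -1)) = Mul(Add(98, -29025), Pow(Add(41500, Mul(2, 137)), -1)) = Mul(-28927, Pow(Add(41500, 274), -1)) = Mul(-28927, Pow(41774, -1)) = Mul(-28927, Rational(1, 41774)) = Rational(-28927, 41774)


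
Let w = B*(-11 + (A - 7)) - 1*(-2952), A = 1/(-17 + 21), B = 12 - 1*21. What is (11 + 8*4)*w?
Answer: 535221/4 ≈ 1.3381e+5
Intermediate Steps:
B = -9 (B = 12 - 21 = -9)
A = 1/4 ≈ 0.25000
w = 12447/4 (w = -9*(-11 + (1/4 - 7)) - 1*(-2952) = -9*(-11 - 27/4) + 2952 = -9*(-71/4) + 2952 = 639/4 + 2952 = 12447/4 ≈ 3111.8)
(11 + 8*4)*w = (11 + 8*4)*(12447/4) = (11 + 32)*(12447/4) = 43*(12447/4) = 535221/4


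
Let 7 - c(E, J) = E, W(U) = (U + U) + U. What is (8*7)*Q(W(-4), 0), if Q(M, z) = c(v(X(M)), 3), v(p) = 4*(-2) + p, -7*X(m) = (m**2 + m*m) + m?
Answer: 3048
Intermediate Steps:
W(U) = 3*U (W(U) = 2*U + U = 3*U)
X(m) = -2*m**2/7 - m/7 (X(m) = -((m**2 + m*m) + m)/7 = -((m**2 + m**2) + m)/7 = -(2*m**2 + m)/7 = -(m + 2*m**2)/7 = -2*m**2/7 - m/7)
v(p) = -8 + p
c(E, J) = 7 - E
Q(M, z) = 15 + M*(1 + 2*M)/7 (Q(M, z) = 7 - (-8 - M*(1 + 2*M)/7) = 7 + (8 + M*(1 + 2*M)/7) = 15 + M*(1 + 2*M)/7)
(8*7)*Q(W(-4), 0) = (8*7)*(15 + (3*(-4))*(1 + 2*(3*(-4)))/7) = 56*(15 + (1/7)*(-12)*(1 + 2*(-12))) = 56*(15 + (1/7)*(-12)*(1 - 24)) = 56*(15 + (1/7)*(-12)*(-23)) = 56*(15 + 276/7) = 56*(381/7) = 3048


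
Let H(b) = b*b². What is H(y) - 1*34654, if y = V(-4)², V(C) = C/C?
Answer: -34653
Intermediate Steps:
V(C) = 1
y = 1 (y = 1² = 1)
H(b) = b³
H(y) - 1*34654 = 1³ - 1*34654 = 1 - 34654 = -34653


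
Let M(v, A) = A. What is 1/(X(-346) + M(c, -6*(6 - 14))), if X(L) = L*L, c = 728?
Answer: 1/119764 ≈ 8.3498e-6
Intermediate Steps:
X(L) = L²
1/(X(-346) + M(c, -6*(6 - 14))) = 1/((-346)² - 6*(6 - 14)) = 1/(119716 - 6*(-8)) = 1/(119716 + 48) = 1/119764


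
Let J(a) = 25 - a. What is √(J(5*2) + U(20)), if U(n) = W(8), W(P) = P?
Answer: √23 ≈ 4.7958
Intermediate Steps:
U(n) = 8
√(J(5*2) + U(20)) = √((25 - 5*2) + 8) = √((25 - 1*10) + 8) = √((25 - 10) + 8) = √(15 + 8) = √23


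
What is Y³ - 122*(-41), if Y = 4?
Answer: 5066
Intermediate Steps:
Y³ - 122*(-41) = 4³ - 122*(-41) = 64 + 5002 = 5066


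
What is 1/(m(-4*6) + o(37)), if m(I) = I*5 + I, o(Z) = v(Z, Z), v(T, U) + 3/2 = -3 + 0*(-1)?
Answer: -2/297 ≈ -0.0067340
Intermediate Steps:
v(T, U) = -9/2 (v(T, U) = -3/2 + (-3 + 0*(-1)) = -3/2 + (-3 + 0) = -3/2 - 3 = -9/2)
o(Z) = -9/2
m(I) = 6*I (m(I) = 5*I + I = 6*I)
1/(m(-4*6) + o(37)) = 1/(6*(-4*6) - 9/2) = 1/(6*(-24) - 9/2) = 1/(-144 - 9/2) = 1/(-297/2) = -2/297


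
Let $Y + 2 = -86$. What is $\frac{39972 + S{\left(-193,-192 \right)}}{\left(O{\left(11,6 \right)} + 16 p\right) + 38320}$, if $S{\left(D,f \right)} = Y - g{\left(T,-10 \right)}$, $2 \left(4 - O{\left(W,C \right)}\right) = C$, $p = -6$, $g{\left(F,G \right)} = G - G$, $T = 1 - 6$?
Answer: $\frac{39884}{38225} \approx 1.0434$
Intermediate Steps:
$Y = -88$ ($Y = -2 - 86 = -88$)
$T = -5$ ($T = 1 - 6 = -5$)
$g{\left(F,G \right)} = 0$
$O{\left(W,C \right)} = 4 - \frac{C}{2}$
$S{\left(D,f \right)} = -88$ ($S{\left(D,f \right)} = -88 - 0 = -88 + 0 = -88$)
$\frac{39972 + S{\left(-193,-192 \right)}}{\left(O{\left(11,6 \right)} + 16 p\right) + 38320} = \frac{39972 - 88}{\left(\left(4 - 3\right) + 16 \left(-6\right)\right) + 38320} = \frac{39884}{\left(\left(4 - 3\right) - 96\right) + 38320} = \frac{39884}{\left(1 - 96\right) + 38320} = \frac{39884}{-95 + 38320} = \frac{39884}{38225}$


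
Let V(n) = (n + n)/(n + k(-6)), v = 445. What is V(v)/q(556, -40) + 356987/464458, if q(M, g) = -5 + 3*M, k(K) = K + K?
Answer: 257472209593/334446452182 ≈ 0.76985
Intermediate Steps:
k(K) = 2*K
V(n) = 2*n/(-12 + n) (V(n) = (n + n)/(n + 2*(-6)) = (2*n)/(n - 12) = (2*n)/(-12 + n) = 2*n/(-12 + n))
V(v)/q(556, -40) + 356987/464458 = (2*445/(-12 + 445))/(-5 + 3*556) + 356987/464458 = (2*445/433)/(-5 + 1668) + 356987*(1/464458) = (2*445*(1/433))/1663 + 356987/464458 = (890/433)*(1/1663) + 356987/464458 = 890/720079 + 356987/464458 = 257472209593/334446452182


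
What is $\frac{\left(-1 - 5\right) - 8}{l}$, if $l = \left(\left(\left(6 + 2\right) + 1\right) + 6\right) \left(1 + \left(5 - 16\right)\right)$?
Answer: $\frac{7}{75} \approx 0.093333$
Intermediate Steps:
$l = -150$ ($l = \left(\left(8 + 1\right) + 6\right) \left(1 + \left(5 - 16\right)\right) = \left(9 + 6\right) \left(1 - 11\right) = 15 \left(-10\right) = -150$)
$\frac{\left(-1 - 5\right) - 8}{l} = \frac{\left(-1 - 5\right) - 8}{-150} = \left(\left(-1 - 5\right) - 8\right) \left(- \frac{1}{150}\right) = \left(-6 - 8\right) \left(- \frac{1}{150}\right) = \left(-14\right) \left(- \frac{1}{150}\right) = \frac{7}{75}$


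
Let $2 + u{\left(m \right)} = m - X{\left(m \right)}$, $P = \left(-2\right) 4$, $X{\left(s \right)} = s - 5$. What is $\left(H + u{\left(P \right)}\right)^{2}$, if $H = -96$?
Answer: $8649$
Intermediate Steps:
$X{\left(s \right)} = -5 + s$
$P = -8$
$u{\left(m \right)} = 3$ ($u{\left(m \right)} = -2 + \left(m - \left(-5 + m\right)\right) = -2 + 5 = 3$)
$\left(H + u{\left(P \right)}\right)^{2} = \left(-96 + 3\right)^{2} = \left(-93\right)^{2} = 8649$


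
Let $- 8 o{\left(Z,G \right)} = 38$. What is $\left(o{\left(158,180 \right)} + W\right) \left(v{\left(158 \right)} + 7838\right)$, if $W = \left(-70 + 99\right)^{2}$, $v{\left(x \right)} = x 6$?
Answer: $\frac{14694585}{2} \approx 7.3473 \cdot 10^{6}$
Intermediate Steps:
$o{\left(Z,G \right)} = - \frac{19}{4}$ ($o{\left(Z,G \right)} = \left(- \frac{1}{8}\right) 38 = - \frac{19}{4}$)
$v{\left(x \right)} = 6 x$
$W = 841$ ($W = 29^{2} = 841$)
$\left(o{\left(158,180 \right)} + W\right) \left(v{\left(158 \right)} + 7838\right) = \left(- \frac{19}{4} + 841\right) \left(6 \cdot 158 + 7838\right) = \frac{3345 \left(948 + 7838\right)}{4} = \frac{3345}{4} \cdot 8786 = \frac{14694585}{2}$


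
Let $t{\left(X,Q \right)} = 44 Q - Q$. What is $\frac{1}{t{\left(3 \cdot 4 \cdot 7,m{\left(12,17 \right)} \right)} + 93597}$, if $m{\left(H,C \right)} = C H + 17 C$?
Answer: $\frac{1}{114796} \approx 8.7111 \cdot 10^{-6}$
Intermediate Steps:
$m{\left(H,C \right)} = 17 C + C H$
$t{\left(X,Q \right)} = 43 Q$
$\frac{1}{t{\left(3 \cdot 4 \cdot 7,m{\left(12,17 \right)} \right)} + 93597} = \frac{1}{43 \cdot 17 \left(17 + 12\right) + 93597} = \frac{1}{43 \cdot 17 \cdot 29 + 93597} = \frac{1}{43 \cdot 493 + 93597} = \frac{1}{21199 + 93597} = \frac{1}{114796}$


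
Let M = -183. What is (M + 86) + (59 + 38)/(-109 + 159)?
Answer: -4753/50 ≈ -95.060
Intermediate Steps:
(M + 86) + (59 + 38)/(-109 + 159) = (-183 + 86) + (59 + 38)/(-109 + 159) = -97 + 97/50 = -4753/50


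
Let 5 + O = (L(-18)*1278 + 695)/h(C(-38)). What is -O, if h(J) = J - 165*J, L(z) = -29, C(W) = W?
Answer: 1647/152 ≈ 10.836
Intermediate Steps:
h(J) = -164*J
O = -1647/152 (O = -5 + (-29*1278 + 695)/((-164*(-38))) = -5 + (-37062 + 695)/6232 = -5 - 36367*1/6232 = -5 - 887/152 = -1647/152 ≈ -10.836)
-O = -1*(-1647/152) = 1647/152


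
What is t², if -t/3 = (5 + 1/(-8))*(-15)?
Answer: 3080025/64 ≈ 48125.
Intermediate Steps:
t = 1755/8 (t = -3*(5 + 1/(-8))*(-15) = -3*(5 - ⅛)*(-15) = -117*(-15)/8 = -3*(-585/8) = 1755/8 ≈ 219.38)
t² = (1755/8)² = 3080025/64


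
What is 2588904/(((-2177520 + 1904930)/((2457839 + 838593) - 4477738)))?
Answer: 1529143914312/136295 ≈ 1.1219e+7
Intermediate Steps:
2588904/(((-2177520 + 1904930)/((2457839 + 838593) - 4477738))) = 2588904/((-272590/(3296432 - 4477738))) = 2588904/((-272590/(-1181306))) = 2588904/((-272590*(-1/1181306))) = 2588904/(136295/590653) = 2588904*(590653/136295) = 1529143914312/136295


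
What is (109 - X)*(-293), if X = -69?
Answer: -52154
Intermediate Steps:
(109 - X)*(-293) = (109 - 1*(-69))*(-293) = (109 + 69)*(-293) = 178*(-293) = -52154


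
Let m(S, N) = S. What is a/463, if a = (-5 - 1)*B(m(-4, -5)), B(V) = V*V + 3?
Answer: -114/463 ≈ -0.24622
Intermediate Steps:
B(V) = 3 + V² (B(V) = V² + 3 = 3 + V²)
a = -114 (a = (-5 - 1)*(3 + (-4)²) = -6*(3 + 16) = -6*19 = -114)
a/463 = -114/463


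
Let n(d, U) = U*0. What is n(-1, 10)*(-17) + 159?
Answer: 159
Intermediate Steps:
n(d, U) = 0
n(-1, 10)*(-17) + 159 = 0*(-17) + 159 = 0 + 159 = 159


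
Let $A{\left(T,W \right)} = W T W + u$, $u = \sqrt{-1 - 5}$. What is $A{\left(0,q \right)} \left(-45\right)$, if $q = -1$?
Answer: $- 45 i \sqrt{6} \approx - 110.23 i$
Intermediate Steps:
$u = i \sqrt{6}$ ($u = \sqrt{-6} = i \sqrt{6} \approx 2.4495 i$)
$A{\left(T,W \right)} = i \sqrt{6} + T W^{2}$ ($A{\left(T,W \right)} = W T W + i \sqrt{6} = T W W + i \sqrt{6} = T W^{2} + i \sqrt{6} = i \sqrt{6} + T W^{2}$)
$A{\left(0,q \right)} \left(-45\right) = \left(i \sqrt{6} + 0 \left(-1\right)^{2}\right) \left(-45\right) = \left(i \sqrt{6} + 0 \cdot 1\right) \left(-45\right) = \left(i \sqrt{6} + 0\right) \left(-45\right) = i \sqrt{6} \left(-45\right) = - 45 i \sqrt{6}$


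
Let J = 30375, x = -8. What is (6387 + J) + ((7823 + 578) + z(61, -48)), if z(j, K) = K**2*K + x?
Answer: -65437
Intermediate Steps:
z(j, K) = -8 + K**3 (z(j, K) = K**2*K - 8 = K**3 - 8 = -8 + K**3)
(6387 + J) + ((7823 + 578) + z(61, -48)) = (6387 + 30375) + ((7823 + 578) + (-8 + (-48)**3)) = 36762 + (8401 + (-8 - 110592)) = 36762 + (8401 - 110600) = 36762 - 102199 = -65437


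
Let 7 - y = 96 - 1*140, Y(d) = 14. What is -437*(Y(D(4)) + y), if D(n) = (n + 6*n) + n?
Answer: -28405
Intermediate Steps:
D(n) = 8*n (D(n) = 7*n + n = 8*n)
y = 51 (y = 7 - (96 - 1*140) = 7 - (96 - 140) = 7 - 1*(-44) = 7 + 44 = 51)
-437*(Y(D(4)) + y) = -437*(14 + 51) = -437*65 = -28405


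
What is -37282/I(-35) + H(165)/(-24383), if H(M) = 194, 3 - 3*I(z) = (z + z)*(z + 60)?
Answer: -2727481100/42743399 ≈ -63.811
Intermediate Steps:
I(z) = 1 - 2*z*(60 + z)/3 (I(z) = 1 - (z + z)*(z + 60)/3 = 1 - 2*z*(60 + z)/3)
-37282/I(-35) + H(165)/(-24383) = -37282/(1 - 40*(-35) - ⅔*(-35)²) + 194/(-24383) = -37282/(1 + 1400 - ⅔*1225) + 194*(-1/24383) = -37282/(1 + 1400 - 2450/3) - 194/24383 = -37282/1753/3 - 194/24383 = -37282*3/1753 - 194/24383 = -111846/1753 - 194/24383 = -2727481100/42743399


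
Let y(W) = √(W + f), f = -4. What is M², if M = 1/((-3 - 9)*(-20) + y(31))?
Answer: 6403/368294481 - 160*√3/368294481 ≈ 1.6633e-5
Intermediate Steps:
y(W) = √(-4 + W) (y(W) = √(W - 4) = √(-4 + W))
M = 1/(240 + 3*√3) (M = 1/((-3 - 9)*(-20) + √(-4 + 31)) = 1/(-12*(-20) + √27) = 1/(240 + 3*√3) ≈ 0.0040784)
M² = (80/19191 - √3/19191)²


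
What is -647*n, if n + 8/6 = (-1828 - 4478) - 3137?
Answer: 18331451/3 ≈ 6.1105e+6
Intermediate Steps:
n = -28333/3 (n = -4/3 + ((-1828 - 4478) - 3137) = -4/3 + (-6306 - 3137) = -4/3 - 9443 = -28333/3 ≈ -9444.3)
-647*n = -647*(-28333/3) = 18331451/3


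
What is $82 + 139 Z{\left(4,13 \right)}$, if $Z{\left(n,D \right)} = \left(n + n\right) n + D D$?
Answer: $28021$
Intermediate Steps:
$Z{\left(n,D \right)} = D^{2} + 2 n^{2}$ ($Z{\left(n,D \right)} = 2 n n + D^{2} = 2 n^{2} + D^{2} = D^{2} + 2 n^{2}$)
$82 + 139 Z{\left(4,13 \right)} = 82 + 139 \left(13^{2} + 2 \cdot 4^{2}\right) = 82 + 139 \left(169 + 2 \cdot 16\right) = 82 + 139 \left(169 + 32\right) = 82 + 139 \cdot 201 = 82 + 27939 = 28021$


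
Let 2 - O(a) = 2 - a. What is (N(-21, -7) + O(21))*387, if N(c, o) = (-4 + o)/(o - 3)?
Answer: 85527/10 ≈ 8552.7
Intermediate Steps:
N(c, o) = (-4 + o)/(-3 + o)
O(a) = a (O(a) = 2 - (2 - a) = 2 + (-2 + a) = a)
(N(-21, -7) + O(21))*387 = ((-4 - 7)/(-3 - 7) + 21)*387 = (-11/(-10) + 21)*387 = (-⅒*(-11) + 21)*387 = (11/10 + 21)*387 = (221/10)*387 = 85527/10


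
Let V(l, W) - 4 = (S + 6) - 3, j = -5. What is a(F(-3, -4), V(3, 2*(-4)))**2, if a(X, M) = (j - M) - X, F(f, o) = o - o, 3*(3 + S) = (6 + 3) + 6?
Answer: 196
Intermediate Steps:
S = 2 (S = -3 + ((6 + 3) + 6)/3 = -3 + (9 + 6)/3 = -3 + (1/3)*15 = -3 + 5 = 2)
F(f, o) = 0
V(l, W) = 9 (V(l, W) = 4 + ((2 + 6) - 3) = 4 + (8 - 3) = 4 + 5 = 9)
a(X, M) = -5 - M - X (a(X, M) = (-5 - M) - X = -5 - M - X)
a(F(-3, -4), V(3, 2*(-4)))**2 = (-5 - 1*9 - 1*0)**2 = (-5 - 9 + 0)**2 = (-14)**2 = 196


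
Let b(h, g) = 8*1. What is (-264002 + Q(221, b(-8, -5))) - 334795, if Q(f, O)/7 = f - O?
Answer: -597306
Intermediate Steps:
b(h, g) = 8
Q(f, O) = -7*O + 7*f (Q(f, O) = 7*(f - O) = -7*O + 7*f)
(-264002 + Q(221, b(-8, -5))) - 334795 = (-264002 + (-7*8 + 7*221)) - 334795 = (-264002 + (-56 + 1547)) - 334795 = (-264002 + 1491) - 334795 = -262511 - 334795 = -597306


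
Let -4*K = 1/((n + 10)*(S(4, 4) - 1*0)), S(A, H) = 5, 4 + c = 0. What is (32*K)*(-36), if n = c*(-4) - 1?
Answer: 288/125 ≈ 2.3040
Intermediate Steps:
c = -4 (c = -4 + 0 = -4)
n = 15 (n = -4*(-4) - 1 = 16 - 1 = 15)
K = -1/500 (K = -1/((5 - 1*0)*(15 + 10))/4 = -1/(25*(5 + 0))/4 = -1/(4*(25*5)) = -¼/125 = -¼*1/125 = -1/500 ≈ -0.0020000)
(32*K)*(-36) = (32*(-1/500))*(-36) = -8/125*(-36) = 288/125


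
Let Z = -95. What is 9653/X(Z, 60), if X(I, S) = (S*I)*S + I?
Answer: -9653/342095 ≈ -0.028217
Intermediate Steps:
X(I, S) = I + I*S**2 (X(I, S) = (I*S)*S + I = I*S**2 + I = I + I*S**2)
9653/X(Z, 60) = 9653/((-95*(1 + 60**2))) = 9653/((-95*(1 + 3600))) = 9653/((-95*3601)) = 9653/(-342095) = 9653*(-1/342095) = -9653/342095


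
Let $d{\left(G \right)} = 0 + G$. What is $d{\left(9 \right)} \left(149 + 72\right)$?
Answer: $1989$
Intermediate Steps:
$d{\left(G \right)} = G$
$d{\left(9 \right)} \left(149 + 72\right) = 9 \left(149 + 72\right) = 9 \cdot 221 = 1989$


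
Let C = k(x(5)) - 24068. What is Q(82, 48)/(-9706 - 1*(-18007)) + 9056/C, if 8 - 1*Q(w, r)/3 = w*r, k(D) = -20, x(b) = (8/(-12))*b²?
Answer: -14959452/8331437 ≈ -1.7955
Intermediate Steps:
x(b) = -2*b²/3 (x(b) = (8*(-1/12))*b² = -2*b²/3)
Q(w, r) = 24 - 3*r*w (Q(w, r) = 24 - 3*w*r = 24 - 3*r*w)
C = -24088 (C = -20 - 24068 = -24088)
Q(82, 48)/(-9706 - 1*(-18007)) + 9056/C = (24 - 3*48*82)/(-9706 - 1*(-18007)) + 9056/(-24088) = (24 - 11808)/(-9706 + 18007) + 9056*(-1/24088) = -11784/8301 - 1132/3011 = -11784*1/8301 - 1132/3011 = -3928/2767 - 1132/3011 = -14959452/8331437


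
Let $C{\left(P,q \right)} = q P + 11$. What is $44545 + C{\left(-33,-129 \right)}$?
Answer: $48813$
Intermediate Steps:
$C{\left(P,q \right)} = 11 + P q$ ($C{\left(P,q \right)} = P q + 11 = 11 + P q$)
$44545 + C{\left(-33,-129 \right)} = 44545 + \left(11 - -4257\right) = 44545 + \left(11 + 4257\right) = 44545 + 4268 = 48813$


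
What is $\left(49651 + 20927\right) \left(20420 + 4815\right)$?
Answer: $1781035830$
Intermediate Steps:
$\left(49651 + 20927\right) \left(20420 + 4815\right) = 70578 \cdot 25235 = 1781035830$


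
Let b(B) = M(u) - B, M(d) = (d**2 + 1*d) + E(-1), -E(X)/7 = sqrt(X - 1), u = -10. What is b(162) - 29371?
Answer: -29443 - 7*I*sqrt(2) ≈ -29443.0 - 9.8995*I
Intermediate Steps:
E(X) = -7*sqrt(-1 + X) (E(X) = -7*sqrt(X - 1) = -7*sqrt(-1 + X))
M(d) = d + d**2 - 7*I*sqrt(2) (M(d) = (d**2 + 1*d) - 7*sqrt(-1 - 1) = (d**2 + d) - 7*I*sqrt(2) = (d + d**2) - 7*I*sqrt(2) = d + d**2 - 7*I*sqrt(2))
b(B) = 90 - B - 7*I*sqrt(2) (b(B) = (-10 + (-10)**2 - 7*I*sqrt(2)) - B = (-10 + 100 - 7*I*sqrt(2)) - B = (90 - 7*I*sqrt(2)) - B = 90 - B - 7*I*sqrt(2))
b(162) - 29371 = (90 - 1*162 - 7*I*sqrt(2)) - 29371 = (90 - 162 - 7*I*sqrt(2)) - 29371 = (-72 - 7*I*sqrt(2)) - 29371 = -29443 - 7*I*sqrt(2)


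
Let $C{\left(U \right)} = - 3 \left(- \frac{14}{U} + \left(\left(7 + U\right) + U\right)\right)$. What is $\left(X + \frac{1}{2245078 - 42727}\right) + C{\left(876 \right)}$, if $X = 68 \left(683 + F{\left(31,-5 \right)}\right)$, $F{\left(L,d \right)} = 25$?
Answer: $\frac{13783609742885}{321543246} \approx 42867.0$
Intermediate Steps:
$C{\left(U \right)} = -21 - 6 U + \frac{42}{U}$ ($C{\left(U \right)} = - 3 \left(- \frac{14}{U} + \left(7 + 2 U\right)\right) = - 3 \left(7 - \frac{14}{U} + 2 U\right) = -21 - 6 U + \frac{42}{U}$)
$X = 48144$ ($X = 68 \left(683 + 25\right) = 68 \cdot 708 = 48144$)
$\left(X + \frac{1}{2245078 - 42727}\right) + C{\left(876 \right)} = \left(48144 + \frac{1}{2245078 - 42727}\right) - \left(5277 - \frac{7}{146}\right) = \left(48144 + \frac{1}{2202351}\right) - \frac{770435}{146} = \frac{106029986545}{2202351} - \frac{770435}{146} = \frac{13783609742885}{321543246}$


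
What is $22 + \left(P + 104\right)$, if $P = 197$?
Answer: $323$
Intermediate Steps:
$22 + \left(P + 104\right) = 22 + \left(197 + 104\right) = 22 + 301 = 323$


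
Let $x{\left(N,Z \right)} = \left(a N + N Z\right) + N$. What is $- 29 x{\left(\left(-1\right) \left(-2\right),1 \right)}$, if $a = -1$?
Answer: $-58$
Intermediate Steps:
$x{\left(N,Z \right)} = N Z$ ($x{\left(N,Z \right)} = \left(- N + N Z\right) + N = N Z$)
$- 29 x{\left(\left(-1\right) \left(-2\right),1 \right)} = - 29 \left(-1\right) \left(-2\right) 1 = - 29 \cdot 2 \cdot 1 = \left(-29\right) 2 = -58$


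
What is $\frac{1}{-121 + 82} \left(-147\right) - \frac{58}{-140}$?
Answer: $\frac{3807}{910} \approx 4.1835$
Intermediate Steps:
$\frac{1}{-121 + 82} \left(-147\right) - \frac{58}{-140} = \frac{1}{-39} \left(-147\right) - - \frac{29}{70} = \left(- \frac{1}{39}\right) \left(-147\right) + \frac{29}{70} = \frac{49}{13} + \frac{29}{70} = \frac{3807}{910}$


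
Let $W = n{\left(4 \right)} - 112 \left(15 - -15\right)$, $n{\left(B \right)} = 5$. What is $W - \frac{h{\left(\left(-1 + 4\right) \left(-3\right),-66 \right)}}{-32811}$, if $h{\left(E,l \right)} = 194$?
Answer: $- \frac{110080711}{32811} \approx -3355.0$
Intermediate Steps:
$W = -3355$ ($W = 5 - 112 \left(15 - -15\right) = 5 - 112 \left(15 + 15\right) = 5 - 3360 = -3355$)
$W - \frac{h{\left(\left(-1 + 4\right) \left(-3\right),-66 \right)}}{-32811} = -3355 - \frac{194}{-32811} = -3355 - 194 \left(- \frac{1}{32811}\right) = -3355 - - \frac{194}{32811} = -3355 + \frac{194}{32811} = - \frac{110080711}{32811}$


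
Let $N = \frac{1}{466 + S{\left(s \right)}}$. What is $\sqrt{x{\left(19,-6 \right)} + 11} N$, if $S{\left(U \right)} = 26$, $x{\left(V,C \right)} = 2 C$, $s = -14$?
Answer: $\frac{i}{492} \approx 0.0020325 i$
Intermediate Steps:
$N = \frac{1}{492}$ ($N = \frac{1}{466 + 26} = \frac{1}{492} \approx 0.0020325$)
$\sqrt{x{\left(19,-6 \right)} + 11} N = \sqrt{2 \left(-6\right) + 11} \cdot \frac{1}{492} = \sqrt{-12 + 11} \cdot \frac{1}{492} = \sqrt{-1} \cdot \frac{1}{492} = i \frac{1}{492} = \frac{i}{492}$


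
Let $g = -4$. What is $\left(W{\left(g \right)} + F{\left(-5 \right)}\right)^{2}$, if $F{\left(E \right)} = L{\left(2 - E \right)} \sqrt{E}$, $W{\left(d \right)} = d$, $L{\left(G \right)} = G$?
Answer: $\left(4 - 7 i \sqrt{5}\right)^{2} \approx -229.0 - 125.22 i$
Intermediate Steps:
$F{\left(E \right)} = \sqrt{E} \left(2 - E\right)$ ($F{\left(E \right)} = \left(2 - E\right) \sqrt{E} = \sqrt{E} \left(2 - E\right)$)
$\left(W{\left(g \right)} + F{\left(-5 \right)}\right)^{2} = \left(-4 + \sqrt{-5} \left(2 - -5\right)\right)^{2} = \left(-4 + i \sqrt{5} \left(2 + 5\right)\right)^{2} = \left(-4 + i \sqrt{5} \cdot 7\right)^{2} = \left(-4 + 7 i \sqrt{5}\right)^{2}$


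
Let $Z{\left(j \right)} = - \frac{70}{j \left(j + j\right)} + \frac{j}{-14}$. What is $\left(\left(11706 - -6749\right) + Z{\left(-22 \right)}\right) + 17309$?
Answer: $\frac{121173511}{3388} \approx 35766.0$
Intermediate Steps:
$Z{\left(j \right)} = - \frac{35}{j^{2}} - \frac{j}{14}$ ($Z{\left(j \right)} = - \frac{70}{j 2 j} + j \left(- \frac{1}{14}\right) = - \frac{70}{2 j^{2}} - \frac{j}{14} = - 70 \frac{1}{2 j^{2}} - \frac{j}{14} = - \frac{35}{j^{2}} - \frac{j}{14}$)
$\left(\left(11706 - -6749\right) + Z{\left(-22 \right)}\right) + 17309 = \left(\left(11706 - -6749\right) - \left(- \frac{11}{7} + \frac{35}{484}\right)\right) + 17309 = \left(\left(11706 + 6749\right) + \left(\left(-35\right) \frac{1}{484} + \frac{11}{7}\right)\right) + 17309 = \left(18455 + \left(- \frac{35}{484} + \frac{11}{7}\right)\right) + 17309 = \left(18455 + \frac{5079}{3388}\right) + 17309 = \frac{62530619}{3388} + 17309 = \frac{121173511}{3388}$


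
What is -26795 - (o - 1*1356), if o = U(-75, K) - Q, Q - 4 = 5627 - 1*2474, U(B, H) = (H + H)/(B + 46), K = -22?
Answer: -646222/29 ≈ -22284.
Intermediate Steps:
U(B, H) = 2*H/(46 + B) (U(B, H) = (2*H)/(46 + B) = 2*H/(46 + B))
Q = 3157 (Q = 4 + (5627 - 1*2474) = 4 + (5627 - 2474) = 4 + 3153 = 3157)
o = -91509/29 (o = 2*(-22)/(46 - 75) - 1*3157 = 2*(-22)/(-29) - 3157 = 2*(-22)*(-1/29) - 3157 = 44/29 - 3157 = -91509/29 ≈ -3155.5)
-26795 - (o - 1*1356) = -26795 - (-91509/29 - 1*1356) = -26795 - (-91509/29 - 1356) = -26795 - 1*(-130833/29) = -26795 + 130833/29 = -646222/29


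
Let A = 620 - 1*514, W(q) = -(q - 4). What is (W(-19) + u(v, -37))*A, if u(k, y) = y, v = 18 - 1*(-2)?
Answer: -1484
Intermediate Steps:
v = 20 (v = 18 + 2 = 20)
W(q) = 4 - q (W(q) = -(-4 + q) = 4 - q)
A = 106 (A = 620 - 514 = 106)
(W(-19) + u(v, -37))*A = ((4 - 1*(-19)) - 37)*106 = ((4 + 19) - 37)*106 = (23 - 37)*106 = -14*106 = -1484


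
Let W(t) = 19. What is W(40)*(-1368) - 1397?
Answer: -27389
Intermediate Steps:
W(40)*(-1368) - 1397 = 19*(-1368) - 1397 = -25992 - 1397 = -27389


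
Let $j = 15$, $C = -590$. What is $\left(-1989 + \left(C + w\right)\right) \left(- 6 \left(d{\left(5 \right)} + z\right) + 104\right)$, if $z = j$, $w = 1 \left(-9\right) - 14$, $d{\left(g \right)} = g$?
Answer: $41632$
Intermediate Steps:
$w = -23$ ($w = -9 - 14 = -23$)
$z = 15$
$\left(-1989 + \left(C + w\right)\right) \left(- 6 \left(d{\left(5 \right)} + z\right) + 104\right) = \left(-1989 - 613\right) \left(- 6 \left(5 + 15\right) + 104\right) = \left(-1989 - 613\right) \left(\left(-6\right) 20 + 104\right) = - 2602 \left(-120 + 104\right) = \left(-2602\right) \left(-16\right) = 41632$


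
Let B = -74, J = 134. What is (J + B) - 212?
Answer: -152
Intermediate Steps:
(J + B) - 212 = (134 - 74) - 212 = 60 - 212 = -152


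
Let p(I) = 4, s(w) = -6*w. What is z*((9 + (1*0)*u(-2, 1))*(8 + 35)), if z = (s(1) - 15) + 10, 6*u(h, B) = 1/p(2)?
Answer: -4257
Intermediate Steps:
u(h, B) = 1/24 (u(h, B) = (1/6)/4 = (1/6)*(1/4) = 1/24)
z = -11 (z = (-6*1 - 15) + 10 = (-6 - 15) + 10 = -21 + 10 = -11)
z*((9 + (1*0)*u(-2, 1))*(8 + 35)) = -11*(9 + (1*0)*(1/24))*(8 + 35) = -11*(9 + 0*(1/24))*43 = -11*(9 + 0)*43 = -99*43 = -11*387 = -4257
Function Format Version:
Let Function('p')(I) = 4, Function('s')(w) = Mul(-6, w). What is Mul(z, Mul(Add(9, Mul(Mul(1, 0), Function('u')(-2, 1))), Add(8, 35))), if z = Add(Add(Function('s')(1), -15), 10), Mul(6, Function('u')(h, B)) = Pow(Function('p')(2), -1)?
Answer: -4257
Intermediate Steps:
Function('u')(h, B) = Rational(1, 24) (Function('u')(h, B) = Mul(Rational(1, 6), Pow(4, -1)) = Mul(Rational(1, 6), Rational(1, 4)) = Rational(1, 24))
z = -11 (z = Add(Add(Mul(-6, 1), -15), 10) = Add(Add(-6, -15), 10) = Add(-21, 10) = -11)
Mul(z, Mul(Add(9, Mul(Mul(1, 0), Function('u')(-2, 1))), Add(8, 35))) = Mul(-11, Mul(Add(9, Mul(Mul(1, 0), Rational(1, 24))), Add(8, 35))) = Mul(-11, Mul(Add(9, Mul(0, Rational(1, 24))), 43)) = Mul(-11, Mul(Add(9, 0), 43)) = Mul(-11, Mul(9, 43)) = Mul(-11, 387) = -4257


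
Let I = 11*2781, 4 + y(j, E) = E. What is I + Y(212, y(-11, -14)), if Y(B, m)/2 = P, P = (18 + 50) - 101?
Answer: 30525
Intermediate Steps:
y(j, E) = -4 + E
P = -33 (P = 68 - 101 = -33)
I = 30591
Y(B, m) = -66 (Y(B, m) = 2*(-33) = -66)
I + Y(212, y(-11, -14)) = 30591 - 66 = 30525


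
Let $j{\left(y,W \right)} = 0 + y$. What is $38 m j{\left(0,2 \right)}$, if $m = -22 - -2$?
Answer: $0$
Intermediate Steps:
$m = -20$ ($m = -22 + 2 = -20$)
$j{\left(y,W \right)} = y$
$38 m j{\left(0,2 \right)} = 38 \left(-20\right) 0 = \left(-760\right) 0 = 0$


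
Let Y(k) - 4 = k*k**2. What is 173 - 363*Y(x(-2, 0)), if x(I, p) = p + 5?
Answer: -46654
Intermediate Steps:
x(I, p) = 5 + p
Y(k) = 4 + k**3 (Y(k) = 4 + k*k**2 = 4 + k**3)
173 - 363*Y(x(-2, 0)) = 173 - 363*(4 + (5 + 0)**3) = 173 - 363*(4 + 5**3) = 173 - 363*(4 + 125) = 173 - 363*129 = 173 - 46827 = -46654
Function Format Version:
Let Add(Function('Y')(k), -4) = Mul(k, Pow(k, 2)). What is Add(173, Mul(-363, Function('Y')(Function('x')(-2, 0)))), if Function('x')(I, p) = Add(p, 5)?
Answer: -46654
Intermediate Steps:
Function('x')(I, p) = Add(5, p)
Function('Y')(k) = Add(4, Pow(k, 3)) (Function('Y')(k) = Add(4, Mul(k, Pow(k, 2))) = Add(4, Pow(k, 3)))
Add(173, Mul(-363, Function('Y')(Function('x')(-2, 0)))) = Add(173, Mul(-363, Add(4, Pow(Add(5, 0), 3)))) = Add(173, Mul(-363, Add(4, Pow(5, 3)))) = Add(173, Mul(-363, Add(4, 125))) = Add(173, Mul(-363, 129)) = Add(173, -46827) = -46654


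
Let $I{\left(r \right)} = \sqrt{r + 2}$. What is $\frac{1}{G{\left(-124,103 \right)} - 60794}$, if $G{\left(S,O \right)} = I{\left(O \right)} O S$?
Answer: $\frac{30397}{6716053942} - \frac{3193 \sqrt{105}}{3358026971} \approx -5.2174 \cdot 10^{-6}$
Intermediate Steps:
$I{\left(r \right)} = \sqrt{2 + r}$
$G{\left(S,O \right)} = O S \sqrt{2 + O}$ ($G{\left(S,O \right)} = \sqrt{2 + O} O S = O \sqrt{2 + O} S = O S \sqrt{2 + O}$)
$\frac{1}{G{\left(-124,103 \right)} - 60794} = \frac{1}{103 \left(-124\right) \sqrt{2 + 103} - 60794} = \frac{1}{103 \left(-124\right) \sqrt{105} - 60794} = \frac{1}{- 12772 \sqrt{105} - 60794} = \frac{1}{-60794 - 12772 \sqrt{105}}$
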